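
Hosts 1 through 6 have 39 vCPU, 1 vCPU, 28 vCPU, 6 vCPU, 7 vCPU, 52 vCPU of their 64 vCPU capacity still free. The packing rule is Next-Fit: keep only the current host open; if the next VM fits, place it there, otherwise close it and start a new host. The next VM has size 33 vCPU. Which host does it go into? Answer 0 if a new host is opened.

6

Next-Fit only looks at host 6, which has 52 vCPU free.
33 vCPU fits there.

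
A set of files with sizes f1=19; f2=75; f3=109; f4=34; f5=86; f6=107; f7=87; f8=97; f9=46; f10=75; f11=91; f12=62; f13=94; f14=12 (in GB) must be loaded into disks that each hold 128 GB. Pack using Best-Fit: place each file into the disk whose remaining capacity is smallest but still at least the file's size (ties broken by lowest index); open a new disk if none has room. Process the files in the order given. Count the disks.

10

Put f1 (19 GB) in disk 1; 109 GB remain.
Put f2 (75 GB) in disk 1; 34 GB remain.
Put f3 (109 GB) in disk 2; 19 GB remain.
Put f4 (34 GB) in disk 1; 0 GB remain.
Put f5 (86 GB) in disk 3; 42 GB remain.
Put f6 (107 GB) in disk 4; 21 GB remain.
Put f7 (87 GB) in disk 5; 41 GB remain.
Put f8 (97 GB) in disk 6; 31 GB remain.
Put f9 (46 GB) in disk 7; 82 GB remain.
Put f10 (75 GB) in disk 7; 7 GB remain.
Put f11 (91 GB) in disk 8; 37 GB remain.
Put f12 (62 GB) in disk 9; 66 GB remain.
Put f13 (94 GB) in disk 10; 34 GB remain.
Put f14 (12 GB) in disk 2; 7 GB remain.
Final disks: [19,75,34] [109,12] [86] [107] [87] [97] [46,75] [91] [62] [94].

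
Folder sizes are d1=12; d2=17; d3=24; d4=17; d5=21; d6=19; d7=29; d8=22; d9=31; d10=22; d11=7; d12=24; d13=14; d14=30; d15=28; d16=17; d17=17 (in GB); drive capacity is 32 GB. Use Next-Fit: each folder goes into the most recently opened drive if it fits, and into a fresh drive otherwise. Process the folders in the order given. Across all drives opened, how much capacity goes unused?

129

Put d1 (12 GB) in drive 1; 20 GB remain.
Put d2 (17 GB) in drive 1; 3 GB remain.
Put d3 (24 GB) in drive 2; 8 GB remain.
Put d4 (17 GB) in drive 3; 15 GB remain.
Put d5 (21 GB) in drive 4; 11 GB remain.
Put d6 (19 GB) in drive 5; 13 GB remain.
Put d7 (29 GB) in drive 6; 3 GB remain.
Put d8 (22 GB) in drive 7; 10 GB remain.
Put d9 (31 GB) in drive 8; 1 GB remain.
Put d10 (22 GB) in drive 9; 10 GB remain.
Put d11 (7 GB) in drive 9; 3 GB remain.
Put d12 (24 GB) in drive 10; 8 GB remain.
Put d13 (14 GB) in drive 11; 18 GB remain.
Put d14 (30 GB) in drive 12; 2 GB remain.
Put d15 (28 GB) in drive 13; 4 GB remain.
Put d16 (17 GB) in drive 14; 15 GB remain.
Put d17 (17 GB) in drive 15; 15 GB remain.
15 drives × 32 GB = 480 GB; used 351 GB; unused 129 GB.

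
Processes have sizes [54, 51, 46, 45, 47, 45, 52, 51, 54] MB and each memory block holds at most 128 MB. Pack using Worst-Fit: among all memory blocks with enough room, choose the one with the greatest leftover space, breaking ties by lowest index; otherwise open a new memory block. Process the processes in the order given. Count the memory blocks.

5

54 MB → memory block 1 (remaining 74 MB)
51 MB → memory block 1 (remaining 23 MB)
46 MB → memory block 2 (remaining 82 MB)
45 MB → memory block 2 (remaining 37 MB)
47 MB → memory block 3 (remaining 81 MB)
45 MB → memory block 3 (remaining 36 MB)
52 MB → memory block 4 (remaining 76 MB)
51 MB → memory block 4 (remaining 25 MB)
54 MB → memory block 5 (remaining 74 MB)
Final memory blocks: [54,51] [46,45] [47,45] [52,51] [54].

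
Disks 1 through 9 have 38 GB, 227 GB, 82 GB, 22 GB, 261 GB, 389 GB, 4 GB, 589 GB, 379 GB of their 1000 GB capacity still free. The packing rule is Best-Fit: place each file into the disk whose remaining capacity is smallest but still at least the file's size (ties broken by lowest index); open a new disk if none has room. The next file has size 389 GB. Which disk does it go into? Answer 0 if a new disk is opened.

Disks with room: disk 6 (389 GB), disk 8 (589 GB).
Tightest fit is disk 6 with 389 GB free.

6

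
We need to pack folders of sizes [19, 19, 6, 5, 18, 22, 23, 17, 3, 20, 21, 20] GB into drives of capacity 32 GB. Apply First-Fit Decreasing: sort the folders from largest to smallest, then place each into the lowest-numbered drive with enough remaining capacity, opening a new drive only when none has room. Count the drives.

Sorted descending: 23, 22, 21, 20, 20, 19, 19, 18, 17, 6, 5, 3.
Put 23 GB in drive 1; 9 GB remain.
Put 22 GB in drive 2; 10 GB remain.
Put 21 GB in drive 3; 11 GB remain.
Put 20 GB in drive 4; 12 GB remain.
Put 20 GB in drive 5; 12 GB remain.
Put 19 GB in drive 6; 13 GB remain.
Put 19 GB in drive 7; 13 GB remain.
Put 18 GB in drive 8; 14 GB remain.
Put 17 GB in drive 9; 15 GB remain.
Put 6 GB in drive 1; 3 GB remain.
Put 5 GB in drive 2; 5 GB remain.
Put 3 GB in drive 1; 0 GB remain.

9 drives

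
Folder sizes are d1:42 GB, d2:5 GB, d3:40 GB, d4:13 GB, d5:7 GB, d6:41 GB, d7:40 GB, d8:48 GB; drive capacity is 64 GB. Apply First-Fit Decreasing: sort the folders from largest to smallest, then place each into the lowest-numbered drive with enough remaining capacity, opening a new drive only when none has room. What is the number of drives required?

5

Sorted descending: 48, 42, 41, 40, 40, 13, 7, 5.
Put 48 GB in drive 1; 16 GB remain.
Put 42 GB in drive 2; 22 GB remain.
Put 41 GB in drive 3; 23 GB remain.
Put 40 GB in drive 4; 24 GB remain.
Put 40 GB in drive 5; 24 GB remain.
Put 13 GB in drive 1; 3 GB remain.
Put 7 GB in drive 2; 15 GB remain.
Put 5 GB in drive 2; 10 GB remain.
Final drives: [48,13] [42,7,5] [41] [40] [40].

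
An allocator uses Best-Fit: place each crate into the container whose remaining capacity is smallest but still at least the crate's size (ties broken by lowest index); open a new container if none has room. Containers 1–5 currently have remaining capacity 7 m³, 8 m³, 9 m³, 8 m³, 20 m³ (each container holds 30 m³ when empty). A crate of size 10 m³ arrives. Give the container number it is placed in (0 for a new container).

Containers with room: container 5 (20 m³).
Tightest fit is container 5 with 20 m³ free.

5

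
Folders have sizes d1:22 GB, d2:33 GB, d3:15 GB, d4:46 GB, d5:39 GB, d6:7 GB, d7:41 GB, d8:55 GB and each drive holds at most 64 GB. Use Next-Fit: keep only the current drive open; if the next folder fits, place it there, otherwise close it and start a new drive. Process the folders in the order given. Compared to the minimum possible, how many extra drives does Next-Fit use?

0

Next-Fit: [22,33] [15,46] [39,7] [41] [55] → 5 drives.
Total size 258 GB; any packing needs at least ⌈258/64⌉ = 5 drives.
So 5 is already optimal.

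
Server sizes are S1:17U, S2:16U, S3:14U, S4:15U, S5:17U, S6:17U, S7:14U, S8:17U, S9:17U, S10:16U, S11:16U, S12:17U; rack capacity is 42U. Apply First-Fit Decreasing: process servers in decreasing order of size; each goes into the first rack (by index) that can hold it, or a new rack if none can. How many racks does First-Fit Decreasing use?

6

Sorted descending: 17, 17, 17, 17, 17, 17, 16, 16, 16, 15, 14, 14.
Put 17U in rack 1; 25U remain.
Put 17U in rack 1; 8U remain.
Put 17U in rack 2; 25U remain.
Put 17U in rack 2; 8U remain.
Put 17U in rack 3; 25U remain.
Put 17U in rack 3; 8U remain.
Put 16U in rack 4; 26U remain.
Put 16U in rack 4; 10U remain.
Put 16U in rack 5; 26U remain.
Put 15U in rack 5; 11U remain.
Put 14U in rack 6; 28U remain.
Put 14U in rack 6; 14U remain.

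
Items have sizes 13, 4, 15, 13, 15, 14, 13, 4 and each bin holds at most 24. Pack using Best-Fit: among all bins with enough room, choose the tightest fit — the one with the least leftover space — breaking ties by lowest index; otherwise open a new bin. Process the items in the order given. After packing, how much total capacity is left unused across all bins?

53

Put 13 in bin 1; 11 remain.
Put 4 in bin 1; 7 remain.
Put 15 in bin 2; 9 remain.
Put 13 in bin 3; 11 remain.
Put 15 in bin 4; 9 remain.
Put 14 in bin 5; 10 remain.
Put 13 in bin 6; 11 remain.
Put 4 in bin 1; 3 remain.
6 bins × 24 = 144; used 91; unused 53.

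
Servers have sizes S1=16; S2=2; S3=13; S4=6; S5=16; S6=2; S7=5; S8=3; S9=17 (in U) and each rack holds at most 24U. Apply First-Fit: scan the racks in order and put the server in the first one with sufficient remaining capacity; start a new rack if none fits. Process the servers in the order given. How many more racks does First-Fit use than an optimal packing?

First-Fit: [16,2,6] [13,2,5,3] [16] [17] → 4 racks.
Total size 80U; any packing needs at least ⌈80/24⌉ = 4 racks.
So 4 is already optimal.

0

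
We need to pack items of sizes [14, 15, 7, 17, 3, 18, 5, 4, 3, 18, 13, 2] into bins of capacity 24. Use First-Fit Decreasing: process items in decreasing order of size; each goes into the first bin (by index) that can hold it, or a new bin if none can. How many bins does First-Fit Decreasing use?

Sorted descending: 18, 18, 17, 15, 14, 13, 7, 5, 4, 3, 3, 2.
18 → bin 1 (remaining 6)
18 → bin 2 (remaining 6)
17 → bin 3 (remaining 7)
15 → bin 4 (remaining 9)
14 → bin 5 (remaining 10)
13 → bin 6 (remaining 11)
7 → bin 3 (remaining 0)
5 → bin 1 (remaining 1)
4 → bin 2 (remaining 2)
3 → bin 4 (remaining 6)
3 → bin 4 (remaining 3)
2 → bin 2 (remaining 0)
Final bins: [18,5] [18,4,2] [17,7] [15,3,3] [14] [13].

6 bins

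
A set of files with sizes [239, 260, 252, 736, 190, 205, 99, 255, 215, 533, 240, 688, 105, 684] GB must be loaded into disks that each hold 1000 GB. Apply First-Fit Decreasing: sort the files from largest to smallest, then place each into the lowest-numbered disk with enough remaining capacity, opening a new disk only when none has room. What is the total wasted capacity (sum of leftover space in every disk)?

299

Sorted descending: 736, 688, 684, 533, 260, 255, 252, 240, 239, 215, 205, 190, 105, 99.
Put 736 GB in disk 1; 264 GB remain.
Put 688 GB in disk 2; 312 GB remain.
Put 684 GB in disk 3; 316 GB remain.
Put 533 GB in disk 4; 467 GB remain.
Put 260 GB in disk 1; 4 GB remain.
Put 255 GB in disk 2; 57 GB remain.
Put 252 GB in disk 3; 64 GB remain.
Put 240 GB in disk 4; 227 GB remain.
Put 239 GB in disk 5; 761 GB remain.
Put 215 GB in disk 4; 12 GB remain.
Put 205 GB in disk 5; 556 GB remain.
Put 190 GB in disk 5; 366 GB remain.
Put 105 GB in disk 5; 261 GB remain.
Put 99 GB in disk 5; 162 GB remain.
5 disks × 1000 GB = 5000 GB; used 4701 GB; unused 299 GB.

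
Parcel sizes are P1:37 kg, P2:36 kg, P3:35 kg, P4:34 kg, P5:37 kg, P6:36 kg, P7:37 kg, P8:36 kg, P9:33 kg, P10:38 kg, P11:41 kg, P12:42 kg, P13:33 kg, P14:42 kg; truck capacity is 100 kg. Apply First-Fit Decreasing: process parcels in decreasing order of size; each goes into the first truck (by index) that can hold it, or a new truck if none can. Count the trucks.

Sorted descending: 42, 42, 41, 38, 37, 37, 37, 36, 36, 36, 35, 34, 33, 33.
Put 42 kg in truck 1; 58 kg remain.
Put 42 kg in truck 1; 16 kg remain.
Put 41 kg in truck 2; 59 kg remain.
Put 38 kg in truck 2; 21 kg remain.
Put 37 kg in truck 3; 63 kg remain.
Put 37 kg in truck 3; 26 kg remain.
Put 37 kg in truck 4; 63 kg remain.
Put 36 kg in truck 4; 27 kg remain.
Put 36 kg in truck 5; 64 kg remain.
Put 36 kg in truck 5; 28 kg remain.
Put 35 kg in truck 6; 65 kg remain.
Put 34 kg in truck 6; 31 kg remain.
Put 33 kg in truck 7; 67 kg remain.
Put 33 kg in truck 7; 34 kg remain.

7 trucks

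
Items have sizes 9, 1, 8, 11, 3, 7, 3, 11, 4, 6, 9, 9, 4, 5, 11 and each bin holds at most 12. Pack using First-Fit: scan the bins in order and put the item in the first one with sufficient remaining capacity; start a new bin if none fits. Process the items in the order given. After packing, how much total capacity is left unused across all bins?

19

bin 1: place 9, 3 left
bin 1: place 1, 2 left
bin 2: place 8, 4 left
bin 3: place 11, 1 left
bin 2: place 3, 1 left
bin 4: place 7, 5 left
bin 4: place 3, 2 left
bin 5: place 11, 1 left
bin 6: place 4, 8 left
bin 6: place 6, 2 left
bin 7: place 9, 3 left
bin 8: place 9, 3 left
bin 9: place 4, 8 left
bin 9: place 5, 3 left
bin 10: place 11, 1 left
10 bins × 12 = 120; used 101; unused 19.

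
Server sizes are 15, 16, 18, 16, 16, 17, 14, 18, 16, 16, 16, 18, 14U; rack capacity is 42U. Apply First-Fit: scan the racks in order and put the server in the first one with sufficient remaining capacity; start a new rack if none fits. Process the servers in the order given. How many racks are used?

7 racks

15U → rack 1 (remaining 27U)
16U → rack 1 (remaining 11U)
18U → rack 2 (remaining 24U)
16U → rack 2 (remaining 8U)
16U → rack 3 (remaining 26U)
17U → rack 3 (remaining 9U)
14U → rack 4 (remaining 28U)
18U → rack 4 (remaining 10U)
16U → rack 5 (remaining 26U)
16U → rack 5 (remaining 10U)
16U → rack 6 (remaining 26U)
18U → rack 6 (remaining 8U)
14U → rack 7 (remaining 28U)
Final racks: [15,16] [18,16] [16,17] [14,18] [16,16] [16,18] [14].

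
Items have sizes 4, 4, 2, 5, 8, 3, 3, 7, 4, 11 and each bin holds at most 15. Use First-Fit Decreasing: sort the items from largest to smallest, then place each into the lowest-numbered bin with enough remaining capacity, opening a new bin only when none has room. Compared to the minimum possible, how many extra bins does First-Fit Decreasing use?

0

First-Fit Decreasing: [11,4] [8,7] [5,4,4,2] [3,3] → 4 bins.
Total size 51; any packing needs at least ⌈51/15⌉ = 4 bins.
So 4 is already optimal.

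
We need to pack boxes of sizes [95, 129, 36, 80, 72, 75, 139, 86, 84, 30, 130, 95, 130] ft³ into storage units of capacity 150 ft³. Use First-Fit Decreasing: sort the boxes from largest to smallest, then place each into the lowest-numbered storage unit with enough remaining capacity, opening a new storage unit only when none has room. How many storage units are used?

Sorted descending: 139, 130, 130, 129, 95, 95, 86, 84, 80, 75, 72, 36, 30.
Put 139 ft³ in storage unit 1; 11 ft³ remain.
Put 130 ft³ in storage unit 2; 20 ft³ remain.
Put 130 ft³ in storage unit 3; 20 ft³ remain.
Put 129 ft³ in storage unit 4; 21 ft³ remain.
Put 95 ft³ in storage unit 5; 55 ft³ remain.
Put 95 ft³ in storage unit 6; 55 ft³ remain.
Put 86 ft³ in storage unit 7; 64 ft³ remain.
Put 84 ft³ in storage unit 8; 66 ft³ remain.
Put 80 ft³ in storage unit 9; 70 ft³ remain.
Put 75 ft³ in storage unit 10; 75 ft³ remain.
Put 72 ft³ in storage unit 10; 3 ft³ remain.
Put 36 ft³ in storage unit 5; 19 ft³ remain.
Put 30 ft³ in storage unit 6; 25 ft³ remain.

10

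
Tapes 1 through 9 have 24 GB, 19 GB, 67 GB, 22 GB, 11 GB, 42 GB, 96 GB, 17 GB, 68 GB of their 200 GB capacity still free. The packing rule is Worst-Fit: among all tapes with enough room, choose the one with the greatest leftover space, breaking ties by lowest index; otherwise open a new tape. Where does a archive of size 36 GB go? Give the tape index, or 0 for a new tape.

7

Tapes with room: tape 3 (67 GB), tape 6 (42 GB), tape 7 (96 GB), tape 9 (68 GB).
Most room is tape 7 with 96 GB free.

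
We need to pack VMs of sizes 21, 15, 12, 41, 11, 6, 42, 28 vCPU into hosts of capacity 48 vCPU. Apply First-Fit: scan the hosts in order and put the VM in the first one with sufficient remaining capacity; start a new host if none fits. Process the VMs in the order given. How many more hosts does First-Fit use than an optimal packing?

0

First-Fit: [21,15,12] [41,6] [11,28] [42] → 4 hosts.
Total size 176 vCPU; any packing needs at least ⌈176/48⌉ = 4 hosts.
So 4 is already optimal.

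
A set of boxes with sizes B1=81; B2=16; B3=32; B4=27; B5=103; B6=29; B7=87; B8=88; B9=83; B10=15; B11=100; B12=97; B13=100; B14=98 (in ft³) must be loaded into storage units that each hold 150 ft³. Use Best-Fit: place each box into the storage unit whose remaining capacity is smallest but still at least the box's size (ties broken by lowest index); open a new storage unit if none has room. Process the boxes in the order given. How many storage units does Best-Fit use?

Put B1 (81 ft³) in storage unit 1; 69 ft³ remain.
Put B2 (16 ft³) in storage unit 1; 53 ft³ remain.
Put B3 (32 ft³) in storage unit 1; 21 ft³ remain.
Put B4 (27 ft³) in storage unit 2; 123 ft³ remain.
Put B5 (103 ft³) in storage unit 2; 20 ft³ remain.
Put B6 (29 ft³) in storage unit 3; 121 ft³ remain.
Put B7 (87 ft³) in storage unit 3; 34 ft³ remain.
Put B8 (88 ft³) in storage unit 4; 62 ft³ remain.
Put B9 (83 ft³) in storage unit 5; 67 ft³ remain.
Put B10 (15 ft³) in storage unit 2; 5 ft³ remain.
Put B11 (100 ft³) in storage unit 6; 50 ft³ remain.
Put B12 (97 ft³) in storage unit 7; 53 ft³ remain.
Put B13 (100 ft³) in storage unit 8; 50 ft³ remain.
Put B14 (98 ft³) in storage unit 9; 52 ft³ remain.
Final storage units: [81,16,32] [27,103,15] [29,87] [88] [83] [100] [97] [100] [98].

9 storage units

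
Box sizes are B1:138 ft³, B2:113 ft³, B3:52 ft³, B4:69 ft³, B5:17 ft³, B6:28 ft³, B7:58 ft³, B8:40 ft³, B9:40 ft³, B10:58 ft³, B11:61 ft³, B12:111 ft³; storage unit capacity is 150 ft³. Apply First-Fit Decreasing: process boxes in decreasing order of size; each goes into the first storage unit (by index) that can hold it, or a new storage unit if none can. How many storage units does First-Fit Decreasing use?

6

Sorted descending: 138, 113, 111, 69, 61, 58, 58, 52, 40, 40, 28, 17.
Put 138 ft³ in storage unit 1; 12 ft³ remain.
Put 113 ft³ in storage unit 2; 37 ft³ remain.
Put 111 ft³ in storage unit 3; 39 ft³ remain.
Put 69 ft³ in storage unit 4; 81 ft³ remain.
Put 61 ft³ in storage unit 4; 20 ft³ remain.
Put 58 ft³ in storage unit 5; 92 ft³ remain.
Put 58 ft³ in storage unit 5; 34 ft³ remain.
Put 52 ft³ in storage unit 6; 98 ft³ remain.
Put 40 ft³ in storage unit 6; 58 ft³ remain.
Put 40 ft³ in storage unit 6; 18 ft³ remain.
Put 28 ft³ in storage unit 2; 9 ft³ remain.
Put 17 ft³ in storage unit 3; 22 ft³ remain.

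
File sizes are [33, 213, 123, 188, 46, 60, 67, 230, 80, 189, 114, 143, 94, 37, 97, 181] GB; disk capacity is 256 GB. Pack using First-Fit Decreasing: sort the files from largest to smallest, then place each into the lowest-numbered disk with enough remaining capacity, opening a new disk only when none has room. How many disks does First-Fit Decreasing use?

8

Sorted descending: 230, 213, 189, 188, 181, 143, 123, 114, 97, 94, 80, 67, 60, 46, 37, 33.
Put 230 GB in disk 1; 26 GB remain.
Put 213 GB in disk 2; 43 GB remain.
Put 189 GB in disk 3; 67 GB remain.
Put 188 GB in disk 4; 68 GB remain.
Put 181 GB in disk 5; 75 GB remain.
Put 143 GB in disk 6; 113 GB remain.
Put 123 GB in disk 7; 133 GB remain.
Put 114 GB in disk 7; 19 GB remain.
Put 97 GB in disk 6; 16 GB remain.
Put 94 GB in disk 8; 162 GB remain.
Put 80 GB in disk 8; 82 GB remain.
Put 67 GB in disk 3; 0 GB remain.
Put 60 GB in disk 4; 8 GB remain.
Put 46 GB in disk 5; 29 GB remain.
Put 37 GB in disk 2; 6 GB remain.
Put 33 GB in disk 8; 49 GB remain.
Final disks: [230] [213,37] [189,67] [188,60] [181,46] [143,97] [123,114] [94,80,33].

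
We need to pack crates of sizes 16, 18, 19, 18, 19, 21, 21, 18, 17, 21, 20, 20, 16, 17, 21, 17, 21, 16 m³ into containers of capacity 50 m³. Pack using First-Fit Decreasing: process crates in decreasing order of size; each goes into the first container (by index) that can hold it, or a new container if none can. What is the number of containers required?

Sorted descending: 21, 21, 21, 21, 21, 20, 20, 19, 19, 18, 18, 18, 17, 17, 17, 16, 16, 16.
container 1: place 21 m³, 29 m³ left
container 1: place 21 m³, 8 m³ left
container 2: place 21 m³, 29 m³ left
container 2: place 21 m³, 8 m³ left
container 3: place 21 m³, 29 m³ left
container 3: place 20 m³, 9 m³ left
container 4: place 20 m³, 30 m³ left
container 4: place 19 m³, 11 m³ left
container 5: place 19 m³, 31 m³ left
container 5: place 18 m³, 13 m³ left
container 6: place 18 m³, 32 m³ left
container 6: place 18 m³, 14 m³ left
container 7: place 17 m³, 33 m³ left
container 7: place 17 m³, 16 m³ left
container 8: place 17 m³, 33 m³ left
container 7: place 16 m³, 0 m³ left
container 8: place 16 m³, 17 m³ left
container 8: place 16 m³, 1 m³ left
Final containers: [21,21] [21,21] [21,20] [20,19] [19,18] [18,18] [17,17,16] [17,16,16].

8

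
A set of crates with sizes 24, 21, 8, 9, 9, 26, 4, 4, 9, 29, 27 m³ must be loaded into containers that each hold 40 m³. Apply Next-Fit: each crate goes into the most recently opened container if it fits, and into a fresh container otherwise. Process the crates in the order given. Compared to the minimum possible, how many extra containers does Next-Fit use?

Next-Fit: [24] [21,8,9] [9,26,4] [4,9] [29] [27] → 6 containers.
Total size 170 m³; any packing needs at least ⌈170/40⌉ = 5 containers.
An optimal packing achieves that bound: [29,9] [27,9,4] [26,9,4] [24,8] [21] → 5 containers.
Excess: 6 − 5 = 1.

1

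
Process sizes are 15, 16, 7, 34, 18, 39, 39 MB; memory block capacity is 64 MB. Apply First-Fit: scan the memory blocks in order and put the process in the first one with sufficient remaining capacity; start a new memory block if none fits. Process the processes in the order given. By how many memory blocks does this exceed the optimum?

1

First-Fit: [15,16,7,18] [34] [39] [39] → 4 memory blocks.
Total size 168 MB; any packing needs at least ⌈168/64⌉ = 3 memory blocks.
An optimal packing achieves that bound: [39,18,7] [39,16] [34,15] → 3 memory blocks.
Excess: 4 − 3 = 1.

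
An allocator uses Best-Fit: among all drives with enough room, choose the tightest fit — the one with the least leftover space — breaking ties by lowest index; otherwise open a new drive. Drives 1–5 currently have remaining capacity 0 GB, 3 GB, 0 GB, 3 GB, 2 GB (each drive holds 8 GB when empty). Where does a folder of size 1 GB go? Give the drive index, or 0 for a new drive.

Drives with room: drive 2 (3 GB), drive 4 (3 GB), drive 5 (2 GB).
Tightest fit is drive 5 with 2 GB free.

5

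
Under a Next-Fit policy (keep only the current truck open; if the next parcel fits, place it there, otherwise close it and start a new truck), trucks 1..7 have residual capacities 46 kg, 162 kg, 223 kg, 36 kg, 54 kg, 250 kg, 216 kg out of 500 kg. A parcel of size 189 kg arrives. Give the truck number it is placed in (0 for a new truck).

7

Next-Fit only looks at truck 7, which has 216 kg free.
189 kg fits there.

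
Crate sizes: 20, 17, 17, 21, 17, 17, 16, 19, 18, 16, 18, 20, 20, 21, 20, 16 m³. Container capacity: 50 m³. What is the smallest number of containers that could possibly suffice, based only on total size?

Total size = 20 + 17 + 17 + 21 + 17 + 17 + 16 + 19 + 18 + 16 + 18 + 20 + 20 + 21 + 20 + 16 = 293 m³.
⌈293 / 50⌉ = 6.

6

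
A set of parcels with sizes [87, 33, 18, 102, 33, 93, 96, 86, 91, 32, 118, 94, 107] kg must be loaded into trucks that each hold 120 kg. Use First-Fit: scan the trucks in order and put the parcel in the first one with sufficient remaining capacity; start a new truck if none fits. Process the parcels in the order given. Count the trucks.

10

87 kg → truck 1 (remaining 33 kg)
33 kg → truck 1 (remaining 0 kg)
18 kg → truck 2 (remaining 102 kg)
102 kg → truck 2 (remaining 0 kg)
33 kg → truck 3 (remaining 87 kg)
93 kg → truck 4 (remaining 27 kg)
96 kg → truck 5 (remaining 24 kg)
86 kg → truck 3 (remaining 1 kg)
91 kg → truck 6 (remaining 29 kg)
32 kg → truck 7 (remaining 88 kg)
118 kg → truck 8 (remaining 2 kg)
94 kg → truck 9 (remaining 26 kg)
107 kg → truck 10 (remaining 13 kg)
Final trucks: [87,33] [18,102] [33,86] [93] [96] [91] [32] [118] [94] [107].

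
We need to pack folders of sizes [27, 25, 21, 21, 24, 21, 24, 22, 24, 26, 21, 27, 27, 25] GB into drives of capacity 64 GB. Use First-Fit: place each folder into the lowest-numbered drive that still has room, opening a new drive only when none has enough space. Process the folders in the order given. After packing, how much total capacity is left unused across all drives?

113

drive 1: place 27 GB, 37 GB left
drive 1: place 25 GB, 12 GB left
drive 2: place 21 GB, 43 GB left
drive 2: place 21 GB, 22 GB left
drive 3: place 24 GB, 40 GB left
drive 2: place 21 GB, 1 GB left
drive 3: place 24 GB, 16 GB left
drive 4: place 22 GB, 42 GB left
drive 4: place 24 GB, 18 GB left
drive 5: place 26 GB, 38 GB left
drive 5: place 21 GB, 17 GB left
drive 6: place 27 GB, 37 GB left
drive 6: place 27 GB, 10 GB left
drive 7: place 25 GB, 39 GB left
7 drives × 64 GB = 448 GB; used 335 GB; unused 113 GB.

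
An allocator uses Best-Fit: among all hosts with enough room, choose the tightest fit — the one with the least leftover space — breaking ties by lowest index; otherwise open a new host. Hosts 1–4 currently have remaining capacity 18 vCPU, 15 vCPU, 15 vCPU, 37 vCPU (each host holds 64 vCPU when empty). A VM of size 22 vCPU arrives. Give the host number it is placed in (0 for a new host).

Hosts with room: host 4 (37 vCPU).
Tightest fit is host 4 with 37 vCPU free.

4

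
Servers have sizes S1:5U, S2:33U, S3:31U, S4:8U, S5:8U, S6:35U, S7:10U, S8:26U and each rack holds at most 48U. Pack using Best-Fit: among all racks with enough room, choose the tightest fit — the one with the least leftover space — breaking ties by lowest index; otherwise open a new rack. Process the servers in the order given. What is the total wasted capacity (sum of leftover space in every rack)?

Put S1 (5U) in rack 1; 43U remain.
Put S2 (33U) in rack 1; 10U remain.
Put S3 (31U) in rack 2; 17U remain.
Put S4 (8U) in rack 1; 2U remain.
Put S5 (8U) in rack 2; 9U remain.
Put S6 (35U) in rack 3; 13U remain.
Put S7 (10U) in rack 3; 3U remain.
Put S8 (26U) in rack 4; 22U remain.
4 racks × 48U = 192U; used 156U; unused 36U.

36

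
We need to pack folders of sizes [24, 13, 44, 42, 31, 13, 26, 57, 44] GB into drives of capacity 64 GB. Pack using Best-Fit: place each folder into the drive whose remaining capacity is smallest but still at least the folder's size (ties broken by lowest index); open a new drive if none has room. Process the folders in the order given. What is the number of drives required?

6

24 GB → drive 1 (remaining 40 GB)
13 GB → drive 1 (remaining 27 GB)
44 GB → drive 2 (remaining 20 GB)
42 GB → drive 3 (remaining 22 GB)
31 GB → drive 4 (remaining 33 GB)
13 GB → drive 2 (remaining 7 GB)
26 GB → drive 1 (remaining 1 GB)
57 GB → drive 5 (remaining 7 GB)
44 GB → drive 6 (remaining 20 GB)
Final drives: [24,13,26] [44,13] [42] [31] [57] [44].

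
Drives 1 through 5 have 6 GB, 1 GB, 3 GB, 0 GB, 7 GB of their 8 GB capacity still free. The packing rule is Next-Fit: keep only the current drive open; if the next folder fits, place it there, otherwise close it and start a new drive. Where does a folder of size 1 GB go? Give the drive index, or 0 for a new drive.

Next-Fit only looks at drive 5, which has 7 GB free.
1 GB fits there.

5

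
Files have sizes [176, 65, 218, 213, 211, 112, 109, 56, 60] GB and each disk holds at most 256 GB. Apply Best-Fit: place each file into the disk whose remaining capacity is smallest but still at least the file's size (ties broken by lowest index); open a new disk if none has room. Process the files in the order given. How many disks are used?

176 GB → disk 1 (remaining 80 GB)
65 GB → disk 1 (remaining 15 GB)
218 GB → disk 2 (remaining 38 GB)
213 GB → disk 3 (remaining 43 GB)
211 GB → disk 4 (remaining 45 GB)
112 GB → disk 5 (remaining 144 GB)
109 GB → disk 5 (remaining 35 GB)
56 GB → disk 6 (remaining 200 GB)
60 GB → disk 6 (remaining 140 GB)

6 disks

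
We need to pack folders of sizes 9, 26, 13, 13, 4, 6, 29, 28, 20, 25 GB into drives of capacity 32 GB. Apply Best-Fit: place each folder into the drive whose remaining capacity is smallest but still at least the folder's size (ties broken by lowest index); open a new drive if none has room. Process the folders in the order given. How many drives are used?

Put 9 GB in drive 1; 23 GB remain.
Put 26 GB in drive 2; 6 GB remain.
Put 13 GB in drive 1; 10 GB remain.
Put 13 GB in drive 3; 19 GB remain.
Put 4 GB in drive 2; 2 GB remain.
Put 6 GB in drive 1; 4 GB remain.
Put 29 GB in drive 4; 3 GB remain.
Put 28 GB in drive 5; 4 GB remain.
Put 20 GB in drive 6; 12 GB remain.
Put 25 GB in drive 7; 7 GB remain.

7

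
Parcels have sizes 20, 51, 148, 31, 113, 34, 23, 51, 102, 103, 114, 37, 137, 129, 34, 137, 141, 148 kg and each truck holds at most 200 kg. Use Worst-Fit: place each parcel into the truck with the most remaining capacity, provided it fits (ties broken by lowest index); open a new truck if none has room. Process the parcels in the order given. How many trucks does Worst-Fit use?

truck 1: place 20 kg, 180 kg left
truck 1: place 51 kg, 129 kg left
truck 2: place 148 kg, 52 kg left
truck 1: place 31 kg, 98 kg left
truck 3: place 113 kg, 87 kg left
truck 1: place 34 kg, 64 kg left
truck 3: place 23 kg, 64 kg left
truck 1: place 51 kg, 13 kg left
truck 4: place 102 kg, 98 kg left
truck 5: place 103 kg, 97 kg left
truck 6: place 114 kg, 86 kg left
truck 4: place 37 kg, 61 kg left
truck 7: place 137 kg, 63 kg left
truck 8: place 129 kg, 71 kg left
truck 5: place 34 kg, 63 kg left
truck 9: place 137 kg, 63 kg left
truck 10: place 141 kg, 59 kg left
truck 11: place 148 kg, 52 kg left
Final trucks: [20,51,31,34,51] [148] [113,23] [102,37] [103,34] [114] [137] [129] [137] [141] [148].

11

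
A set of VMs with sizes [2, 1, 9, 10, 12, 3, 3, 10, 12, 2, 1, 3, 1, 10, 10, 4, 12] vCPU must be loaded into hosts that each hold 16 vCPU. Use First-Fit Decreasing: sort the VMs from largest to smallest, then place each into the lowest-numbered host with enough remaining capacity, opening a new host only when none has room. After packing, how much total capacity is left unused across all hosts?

23

Sorted descending: 12, 12, 12, 10, 10, 10, 10, 9, 4, 3, 3, 3, 2, 2, 1, 1, 1.
host 1: place 12 vCPU, 4 vCPU left
host 2: place 12 vCPU, 4 vCPU left
host 3: place 12 vCPU, 4 vCPU left
host 4: place 10 vCPU, 6 vCPU left
host 5: place 10 vCPU, 6 vCPU left
host 6: place 10 vCPU, 6 vCPU left
host 7: place 10 vCPU, 6 vCPU left
host 8: place 9 vCPU, 7 vCPU left
host 1: place 4 vCPU, 0 vCPU left
host 2: place 3 vCPU, 1 vCPU left
host 3: place 3 vCPU, 1 vCPU left
host 4: place 3 vCPU, 3 vCPU left
host 4: place 2 vCPU, 1 vCPU left
host 5: place 2 vCPU, 4 vCPU left
host 2: place 1 vCPU, 0 vCPU left
host 3: place 1 vCPU, 0 vCPU left
host 4: place 1 vCPU, 0 vCPU left
8 hosts × 16 vCPU = 128 vCPU; used 105 vCPU; unused 23 vCPU.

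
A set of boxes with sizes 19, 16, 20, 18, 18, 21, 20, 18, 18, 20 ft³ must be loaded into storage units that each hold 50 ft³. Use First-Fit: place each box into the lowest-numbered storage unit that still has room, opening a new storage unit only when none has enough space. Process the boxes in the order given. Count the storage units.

Put 19 ft³ in storage unit 1; 31 ft³ remain.
Put 16 ft³ in storage unit 1; 15 ft³ remain.
Put 20 ft³ in storage unit 2; 30 ft³ remain.
Put 18 ft³ in storage unit 2; 12 ft³ remain.
Put 18 ft³ in storage unit 3; 32 ft³ remain.
Put 21 ft³ in storage unit 3; 11 ft³ remain.
Put 20 ft³ in storage unit 4; 30 ft³ remain.
Put 18 ft³ in storage unit 4; 12 ft³ remain.
Put 18 ft³ in storage unit 5; 32 ft³ remain.
Put 20 ft³ in storage unit 5; 12 ft³ remain.
Final storage units: [19,16] [20,18] [18,21] [20,18] [18,20].

5 storage units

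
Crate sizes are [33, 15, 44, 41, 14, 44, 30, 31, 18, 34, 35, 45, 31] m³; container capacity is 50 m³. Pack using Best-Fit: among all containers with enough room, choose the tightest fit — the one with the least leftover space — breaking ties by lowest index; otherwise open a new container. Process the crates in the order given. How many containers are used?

10 containers

container 1: place 33 m³, 17 m³ left
container 1: place 15 m³, 2 m³ left
container 2: place 44 m³, 6 m³ left
container 3: place 41 m³, 9 m³ left
container 4: place 14 m³, 36 m³ left
container 5: place 44 m³, 6 m³ left
container 4: place 30 m³, 6 m³ left
container 6: place 31 m³, 19 m³ left
container 6: place 18 m³, 1 m³ left
container 7: place 34 m³, 16 m³ left
container 8: place 35 m³, 15 m³ left
container 9: place 45 m³, 5 m³ left
container 10: place 31 m³, 19 m³ left
Final containers: [33,15] [44] [41] [14,30] [44] [31,18] [34] [35] [45] [31].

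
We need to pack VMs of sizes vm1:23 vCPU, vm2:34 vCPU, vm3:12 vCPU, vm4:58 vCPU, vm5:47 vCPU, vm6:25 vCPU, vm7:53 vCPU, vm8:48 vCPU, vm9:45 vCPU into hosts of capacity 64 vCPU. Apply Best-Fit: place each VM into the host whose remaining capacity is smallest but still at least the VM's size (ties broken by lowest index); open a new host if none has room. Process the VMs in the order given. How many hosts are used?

Put vm1 (23 vCPU) in host 1; 41 vCPU remain.
Put vm2 (34 vCPU) in host 1; 7 vCPU remain.
Put vm3 (12 vCPU) in host 2; 52 vCPU remain.
Put vm4 (58 vCPU) in host 3; 6 vCPU remain.
Put vm5 (47 vCPU) in host 2; 5 vCPU remain.
Put vm6 (25 vCPU) in host 4; 39 vCPU remain.
Put vm7 (53 vCPU) in host 5; 11 vCPU remain.
Put vm8 (48 vCPU) in host 6; 16 vCPU remain.
Put vm9 (45 vCPU) in host 7; 19 vCPU remain.
Final hosts: [23,34] [12,47] [58] [25] [53] [48] [45].

7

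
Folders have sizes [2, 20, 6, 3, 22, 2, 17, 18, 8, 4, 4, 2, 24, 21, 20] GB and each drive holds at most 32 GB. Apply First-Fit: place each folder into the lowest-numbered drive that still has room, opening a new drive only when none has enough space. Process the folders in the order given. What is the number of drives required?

drive 1: place 2 GB, 30 GB left
drive 1: place 20 GB, 10 GB left
drive 1: place 6 GB, 4 GB left
drive 1: place 3 GB, 1 GB left
drive 2: place 22 GB, 10 GB left
drive 2: place 2 GB, 8 GB left
drive 3: place 17 GB, 15 GB left
drive 4: place 18 GB, 14 GB left
drive 2: place 8 GB, 0 GB left
drive 3: place 4 GB, 11 GB left
drive 3: place 4 GB, 7 GB left
drive 3: place 2 GB, 5 GB left
drive 5: place 24 GB, 8 GB left
drive 6: place 21 GB, 11 GB left
drive 7: place 20 GB, 12 GB left
Final drives: [2,20,6,3] [22,2,8] [17,4,4,2] [18] [24] [21] [20].

7 drives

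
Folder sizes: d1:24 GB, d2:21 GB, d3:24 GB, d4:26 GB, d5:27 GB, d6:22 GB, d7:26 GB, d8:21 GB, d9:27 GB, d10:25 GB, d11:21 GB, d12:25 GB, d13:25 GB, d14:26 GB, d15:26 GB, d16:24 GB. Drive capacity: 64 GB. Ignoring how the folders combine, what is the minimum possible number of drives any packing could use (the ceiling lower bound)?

7

Total size = 24 + 21 + 24 + 26 + 27 + 22 + 26 + 21 + 27 + 25 + 21 + 25 + 25 + 26 + 26 + 24 = 390 GB.
⌈390 / 64⌉ = 7.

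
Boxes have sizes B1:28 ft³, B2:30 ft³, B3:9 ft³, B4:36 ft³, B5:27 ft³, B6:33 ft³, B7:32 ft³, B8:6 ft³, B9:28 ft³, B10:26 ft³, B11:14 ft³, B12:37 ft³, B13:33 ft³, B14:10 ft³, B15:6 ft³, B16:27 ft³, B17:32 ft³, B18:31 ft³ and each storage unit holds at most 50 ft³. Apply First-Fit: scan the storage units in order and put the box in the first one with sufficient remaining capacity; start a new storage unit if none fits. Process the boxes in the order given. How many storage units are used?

storage unit 1: place B1 (28 ft³), 22 ft³ left
storage unit 2: place B2 (30 ft³), 20 ft³ left
storage unit 1: place B3 (9 ft³), 13 ft³ left
storage unit 3: place B4 (36 ft³), 14 ft³ left
storage unit 4: place B5 (27 ft³), 23 ft³ left
storage unit 5: place B6 (33 ft³), 17 ft³ left
storage unit 6: place B7 (32 ft³), 18 ft³ left
storage unit 1: place B8 (6 ft³), 7 ft³ left
storage unit 7: place B9 (28 ft³), 22 ft³ left
storage unit 8: place B10 (26 ft³), 24 ft³ left
storage unit 2: place B11 (14 ft³), 6 ft³ left
storage unit 9: place B12 (37 ft³), 13 ft³ left
storage unit 10: place B13 (33 ft³), 17 ft³ left
storage unit 3: place B14 (10 ft³), 4 ft³ left
storage unit 1: place B15 (6 ft³), 1 ft³ left
storage unit 11: place B16 (27 ft³), 23 ft³ left
storage unit 12: place B17 (32 ft³), 18 ft³ left
storage unit 13: place B18 (31 ft³), 19 ft³ left

13 storage units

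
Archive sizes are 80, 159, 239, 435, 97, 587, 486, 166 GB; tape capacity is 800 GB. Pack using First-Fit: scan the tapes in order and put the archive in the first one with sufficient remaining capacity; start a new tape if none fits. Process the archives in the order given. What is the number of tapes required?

tape 1: place 80 GB, 720 GB left
tape 1: place 159 GB, 561 GB left
tape 1: place 239 GB, 322 GB left
tape 2: place 435 GB, 365 GB left
tape 1: place 97 GB, 225 GB left
tape 3: place 587 GB, 213 GB left
tape 4: place 486 GB, 314 GB left
tape 1: place 166 GB, 59 GB left

4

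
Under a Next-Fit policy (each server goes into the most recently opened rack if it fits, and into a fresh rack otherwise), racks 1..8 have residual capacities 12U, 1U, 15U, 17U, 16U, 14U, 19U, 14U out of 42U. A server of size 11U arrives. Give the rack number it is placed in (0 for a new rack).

8

Next-Fit only looks at rack 8, which has 14U free.
11U fits there.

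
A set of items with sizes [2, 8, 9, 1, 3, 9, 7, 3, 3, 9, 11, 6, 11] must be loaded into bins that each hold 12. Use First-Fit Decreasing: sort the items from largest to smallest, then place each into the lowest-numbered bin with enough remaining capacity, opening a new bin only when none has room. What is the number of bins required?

Sorted descending: 11, 11, 9, 9, 9, 8, 7, 6, 3, 3, 3, 2, 1.
11 → bin 1 (remaining 1)
11 → bin 2 (remaining 1)
9 → bin 3 (remaining 3)
9 → bin 4 (remaining 3)
9 → bin 5 (remaining 3)
8 → bin 6 (remaining 4)
7 → bin 7 (remaining 5)
6 → bin 8 (remaining 6)
3 → bin 3 (remaining 0)
3 → bin 4 (remaining 0)
3 → bin 5 (remaining 0)
2 → bin 6 (remaining 2)
1 → bin 1 (remaining 0)

8 bins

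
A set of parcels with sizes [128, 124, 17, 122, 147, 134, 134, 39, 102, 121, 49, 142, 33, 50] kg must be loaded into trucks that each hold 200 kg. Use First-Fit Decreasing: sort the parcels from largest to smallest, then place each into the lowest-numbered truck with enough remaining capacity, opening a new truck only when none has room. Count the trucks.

Sorted descending: 147, 142, 134, 134, 128, 124, 122, 121, 102, 50, 49, 39, 33, 17.
truck 1: place 147 kg, 53 kg left
truck 2: place 142 kg, 58 kg left
truck 3: place 134 kg, 66 kg left
truck 4: place 134 kg, 66 kg left
truck 5: place 128 kg, 72 kg left
truck 6: place 124 kg, 76 kg left
truck 7: place 122 kg, 78 kg left
truck 8: place 121 kg, 79 kg left
truck 9: place 102 kg, 98 kg left
truck 1: place 50 kg, 3 kg left
truck 2: place 49 kg, 9 kg left
truck 3: place 39 kg, 27 kg left
truck 4: place 33 kg, 33 kg left
truck 3: place 17 kg, 10 kg left

9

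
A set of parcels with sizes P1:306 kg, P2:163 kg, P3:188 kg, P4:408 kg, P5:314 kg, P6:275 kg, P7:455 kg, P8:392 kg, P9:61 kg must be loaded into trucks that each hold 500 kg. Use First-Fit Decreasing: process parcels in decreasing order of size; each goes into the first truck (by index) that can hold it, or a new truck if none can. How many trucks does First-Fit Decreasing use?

6 trucks

Sorted descending: 455, 408, 392, 314, 306, 275, 188, 163, 61.
455 kg → truck 1 (remaining 45 kg)
408 kg → truck 2 (remaining 92 kg)
392 kg → truck 3 (remaining 108 kg)
314 kg → truck 4 (remaining 186 kg)
306 kg → truck 5 (remaining 194 kg)
275 kg → truck 6 (remaining 225 kg)
188 kg → truck 5 (remaining 6 kg)
163 kg → truck 4 (remaining 23 kg)
61 kg → truck 2 (remaining 31 kg)
Final trucks: [455] [408,61] [392] [314,163] [306,188] [275].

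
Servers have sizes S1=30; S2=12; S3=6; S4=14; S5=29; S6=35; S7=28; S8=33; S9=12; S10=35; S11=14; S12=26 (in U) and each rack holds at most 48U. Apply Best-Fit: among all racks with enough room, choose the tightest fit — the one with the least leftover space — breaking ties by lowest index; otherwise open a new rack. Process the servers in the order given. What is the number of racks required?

7 racks

S1 (30U) → rack 1 (remaining 18U)
S2 (12U) → rack 1 (remaining 6U)
S3 (6U) → rack 1 (remaining 0U)
S4 (14U) → rack 2 (remaining 34U)
S5 (29U) → rack 2 (remaining 5U)
S6 (35U) → rack 3 (remaining 13U)
S7 (28U) → rack 4 (remaining 20U)
S8 (33U) → rack 5 (remaining 15U)
S9 (12U) → rack 3 (remaining 1U)
S10 (35U) → rack 6 (remaining 13U)
S11 (14U) → rack 5 (remaining 1U)
S12 (26U) → rack 7 (remaining 22U)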